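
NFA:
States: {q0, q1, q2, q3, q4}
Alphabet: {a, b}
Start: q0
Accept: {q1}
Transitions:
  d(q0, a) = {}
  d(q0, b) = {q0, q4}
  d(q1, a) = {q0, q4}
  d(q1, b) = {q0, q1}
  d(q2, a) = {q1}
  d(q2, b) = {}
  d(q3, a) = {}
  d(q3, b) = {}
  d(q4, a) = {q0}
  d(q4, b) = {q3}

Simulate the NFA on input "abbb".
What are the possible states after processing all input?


Start: {q0}
  --a--> {}
  --b--> {}
  --b--> {}
  --b--> {}

{} (empty set, no valid transitions)


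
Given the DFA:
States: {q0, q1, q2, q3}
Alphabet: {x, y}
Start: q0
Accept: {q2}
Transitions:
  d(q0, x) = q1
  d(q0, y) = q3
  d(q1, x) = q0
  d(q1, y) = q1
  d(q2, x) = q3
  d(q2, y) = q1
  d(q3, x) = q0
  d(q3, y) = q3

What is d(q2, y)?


Looking up transition d(q2, y)

q1


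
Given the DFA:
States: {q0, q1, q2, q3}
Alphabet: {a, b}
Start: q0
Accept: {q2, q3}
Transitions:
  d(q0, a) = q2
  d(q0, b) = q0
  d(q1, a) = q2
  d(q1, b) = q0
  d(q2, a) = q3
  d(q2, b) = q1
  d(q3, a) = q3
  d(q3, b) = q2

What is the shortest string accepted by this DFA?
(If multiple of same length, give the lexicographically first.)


BFS by string length (lex-first path to each state shown):
  len 0: q0<-""
  len 1: q0<-"b", q2<-"a"
Found accept state at length 1.

"a"


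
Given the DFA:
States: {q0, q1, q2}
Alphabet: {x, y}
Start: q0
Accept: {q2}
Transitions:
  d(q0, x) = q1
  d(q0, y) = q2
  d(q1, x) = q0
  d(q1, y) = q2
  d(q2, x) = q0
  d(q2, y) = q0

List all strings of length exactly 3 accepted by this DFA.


All strings of length 3: 8 total
Accepted: 3

"xxy", "yxy", "yyy"


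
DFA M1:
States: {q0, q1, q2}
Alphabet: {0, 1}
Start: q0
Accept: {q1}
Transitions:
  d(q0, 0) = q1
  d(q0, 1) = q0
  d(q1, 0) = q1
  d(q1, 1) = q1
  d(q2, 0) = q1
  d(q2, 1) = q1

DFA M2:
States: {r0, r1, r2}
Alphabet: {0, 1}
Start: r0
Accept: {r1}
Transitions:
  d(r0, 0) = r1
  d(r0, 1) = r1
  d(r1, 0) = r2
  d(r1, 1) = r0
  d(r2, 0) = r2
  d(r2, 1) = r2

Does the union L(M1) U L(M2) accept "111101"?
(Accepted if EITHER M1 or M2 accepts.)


M1: final=q1 accepted=True
M2: final=r0 accepted=False

Yes, union accepts


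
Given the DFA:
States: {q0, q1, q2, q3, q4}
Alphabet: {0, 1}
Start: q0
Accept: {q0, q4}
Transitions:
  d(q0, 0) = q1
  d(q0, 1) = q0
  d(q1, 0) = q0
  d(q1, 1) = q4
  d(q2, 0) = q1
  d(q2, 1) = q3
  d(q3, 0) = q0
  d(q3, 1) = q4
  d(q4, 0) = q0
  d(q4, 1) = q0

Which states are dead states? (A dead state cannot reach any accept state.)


Forward reachability from each state:
  q0 -> reaches accept state q0 (live)
  q1 -> reaches accept state q0 (live)
  q2 -> reaches accept state q0 (live)
  q3 -> reaches accept state q0 (live)
  q4 -> reaches accept state q0 (live)

None (all states can reach an accept state)


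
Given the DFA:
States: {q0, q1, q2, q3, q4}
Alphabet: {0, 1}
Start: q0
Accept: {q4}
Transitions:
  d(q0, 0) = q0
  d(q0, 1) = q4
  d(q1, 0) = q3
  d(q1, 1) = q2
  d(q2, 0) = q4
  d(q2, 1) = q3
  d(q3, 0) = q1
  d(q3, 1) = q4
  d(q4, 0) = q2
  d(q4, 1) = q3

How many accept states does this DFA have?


Accept states listed: {q4}
Counting: q4(1)

1


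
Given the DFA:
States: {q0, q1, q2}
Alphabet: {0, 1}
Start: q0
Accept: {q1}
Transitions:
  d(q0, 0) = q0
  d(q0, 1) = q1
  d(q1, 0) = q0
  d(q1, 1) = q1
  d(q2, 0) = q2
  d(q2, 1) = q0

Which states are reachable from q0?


BFS from q0:
  layer 0: {q0}
  layer 1: {q1}

{q0, q1}


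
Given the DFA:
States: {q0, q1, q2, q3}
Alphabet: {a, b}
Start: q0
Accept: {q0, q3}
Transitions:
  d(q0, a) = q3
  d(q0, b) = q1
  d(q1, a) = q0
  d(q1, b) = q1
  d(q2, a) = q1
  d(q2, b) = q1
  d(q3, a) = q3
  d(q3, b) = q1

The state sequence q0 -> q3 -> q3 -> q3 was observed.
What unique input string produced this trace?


Trace back each transition to find the symbol:
  q0 --[a]--> q3
  q3 --[a]--> q3
  q3 --[a]--> q3

"aaa"


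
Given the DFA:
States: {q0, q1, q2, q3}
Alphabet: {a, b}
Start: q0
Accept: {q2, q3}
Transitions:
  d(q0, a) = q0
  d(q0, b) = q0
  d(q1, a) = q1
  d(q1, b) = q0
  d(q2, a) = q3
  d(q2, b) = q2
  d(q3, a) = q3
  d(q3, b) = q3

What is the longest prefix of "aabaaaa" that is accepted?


Run the DFA, marking each prefix where the state is accepting:
  "" -> q0 [reject]
  "a" -> q0 [reject]
  "aa" -> q0 [reject]
  "aab" -> q0 [reject]
  "aaba" -> q0 [reject]
  "aabaa" -> q0 [reject]
  "aabaaa" -> q0 [reject]
  "aabaaaa" -> q0 [reject]

No prefix is accepted


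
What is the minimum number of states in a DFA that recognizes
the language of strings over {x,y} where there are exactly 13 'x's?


States: count = 0, 1, ..., 13 (that's 14 states), plus a dead state for count > 13.
Total: 14 + 1 = 15. Accept = count-13 state.

15


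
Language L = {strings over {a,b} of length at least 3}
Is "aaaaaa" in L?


length = 6

Yes, "aaaaaa" is in L


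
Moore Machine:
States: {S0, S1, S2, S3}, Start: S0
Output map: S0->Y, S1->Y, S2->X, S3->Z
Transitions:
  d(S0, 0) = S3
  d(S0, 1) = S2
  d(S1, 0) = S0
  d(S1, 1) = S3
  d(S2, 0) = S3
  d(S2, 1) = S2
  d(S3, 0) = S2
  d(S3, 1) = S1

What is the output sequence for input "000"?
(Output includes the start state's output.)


Start: S0 (output Y)
  --0--> S3 (output Z)
  --0--> S2 (output X)
  --0--> S3 (output Z)

"YZXZ"


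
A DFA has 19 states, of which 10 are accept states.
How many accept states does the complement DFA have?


Complement swaps accept and non-accept states.
19 - 10 = 9

9


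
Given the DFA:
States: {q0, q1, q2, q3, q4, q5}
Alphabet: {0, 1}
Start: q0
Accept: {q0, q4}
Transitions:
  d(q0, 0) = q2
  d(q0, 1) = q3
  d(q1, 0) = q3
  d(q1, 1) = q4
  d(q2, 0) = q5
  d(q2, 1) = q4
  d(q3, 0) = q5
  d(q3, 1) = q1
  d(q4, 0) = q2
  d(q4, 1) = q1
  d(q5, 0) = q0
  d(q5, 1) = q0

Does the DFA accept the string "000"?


Trace: q0 -> q2 -> q5 -> q0
Final state: q0
Accept states: {q0, q4}

Yes, accepted (final state q0 is an accept state)


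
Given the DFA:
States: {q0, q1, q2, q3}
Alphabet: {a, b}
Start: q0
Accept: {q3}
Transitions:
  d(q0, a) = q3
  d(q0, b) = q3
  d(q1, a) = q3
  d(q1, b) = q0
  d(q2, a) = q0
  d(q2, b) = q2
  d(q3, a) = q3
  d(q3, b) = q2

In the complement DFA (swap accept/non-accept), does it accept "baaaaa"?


Trace: q0 -> q3 -> q3 -> q3 -> q3 -> q3 -> q3
Final: q3
Original accept: {q3}
Complement: q3 is in original accept

No, complement rejects (original accepts)


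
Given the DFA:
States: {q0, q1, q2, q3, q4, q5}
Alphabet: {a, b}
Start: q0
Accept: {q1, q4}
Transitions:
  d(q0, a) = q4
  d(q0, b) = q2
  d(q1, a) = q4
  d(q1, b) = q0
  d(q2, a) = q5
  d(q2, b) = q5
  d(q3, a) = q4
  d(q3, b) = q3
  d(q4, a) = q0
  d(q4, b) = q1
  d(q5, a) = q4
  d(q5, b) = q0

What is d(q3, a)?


Looking up transition d(q3, a)

q4


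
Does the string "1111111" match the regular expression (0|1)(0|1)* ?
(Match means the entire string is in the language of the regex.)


|string| = 7; first = '1'; last = '1'

Yes, "1111111" matches (0|1)(0|1)*


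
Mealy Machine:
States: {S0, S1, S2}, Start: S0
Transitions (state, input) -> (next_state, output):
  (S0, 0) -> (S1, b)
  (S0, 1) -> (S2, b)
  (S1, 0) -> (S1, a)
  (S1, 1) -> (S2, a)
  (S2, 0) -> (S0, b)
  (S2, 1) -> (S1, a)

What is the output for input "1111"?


Step-by-step:
  (S0, 1) -> (S2, b)
  (S2, 1) -> (S1, a)
  (S1, 1) -> (S2, a)
  (S2, 1) -> (S1, a)

"baaa"


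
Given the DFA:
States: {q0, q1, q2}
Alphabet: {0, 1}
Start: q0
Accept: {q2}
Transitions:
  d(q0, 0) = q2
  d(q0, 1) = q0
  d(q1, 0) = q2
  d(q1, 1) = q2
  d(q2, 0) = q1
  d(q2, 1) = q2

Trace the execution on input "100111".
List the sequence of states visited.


Input: 100111
d(q0, 1) = q0
d(q0, 0) = q2
d(q2, 0) = q1
d(q1, 1) = q2
d(q2, 1) = q2
d(q2, 1) = q2


q0 -> q0 -> q2 -> q1 -> q2 -> q2 -> q2


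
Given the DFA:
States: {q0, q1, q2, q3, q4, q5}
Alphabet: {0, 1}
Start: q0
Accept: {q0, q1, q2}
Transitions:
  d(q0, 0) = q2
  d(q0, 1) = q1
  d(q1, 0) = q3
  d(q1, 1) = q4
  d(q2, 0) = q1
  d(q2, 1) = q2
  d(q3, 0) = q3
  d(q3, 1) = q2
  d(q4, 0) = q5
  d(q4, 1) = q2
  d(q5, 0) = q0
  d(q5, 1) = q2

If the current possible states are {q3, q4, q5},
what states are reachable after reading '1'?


Apply transition on '1' from each current state:
  d(q3, 1) = q2
  d(q4, 1) = q2
  d(q5, 1) = q2

{q2}


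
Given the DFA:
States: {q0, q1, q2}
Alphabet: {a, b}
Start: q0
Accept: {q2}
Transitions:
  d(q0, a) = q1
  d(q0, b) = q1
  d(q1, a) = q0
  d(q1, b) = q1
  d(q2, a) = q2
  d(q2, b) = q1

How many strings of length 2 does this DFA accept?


Enumerating all length-2 strings:
  "aa" -> q0 [reject]
  "ab" -> q1 [reject]
  "ba" -> q0 [reject]
  "bb" -> q1 [reject]

0 out of 4


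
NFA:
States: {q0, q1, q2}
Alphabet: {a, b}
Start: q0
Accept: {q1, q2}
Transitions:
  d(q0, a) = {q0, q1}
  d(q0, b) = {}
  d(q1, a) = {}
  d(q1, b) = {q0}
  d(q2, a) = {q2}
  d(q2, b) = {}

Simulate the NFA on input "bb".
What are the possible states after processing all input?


Start: {q0}
  --b--> {}
  --b--> {}

{} (empty set, no valid transitions)


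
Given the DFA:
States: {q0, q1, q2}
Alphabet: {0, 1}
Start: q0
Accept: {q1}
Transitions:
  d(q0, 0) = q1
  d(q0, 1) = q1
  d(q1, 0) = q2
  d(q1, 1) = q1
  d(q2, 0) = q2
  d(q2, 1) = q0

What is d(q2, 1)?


Looking up transition d(q2, 1)

q0


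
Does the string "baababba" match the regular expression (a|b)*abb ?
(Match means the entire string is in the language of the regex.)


|string| = 8; first = 'b'; last = 'a'

No, "baababba" does not match (a|b)*abb


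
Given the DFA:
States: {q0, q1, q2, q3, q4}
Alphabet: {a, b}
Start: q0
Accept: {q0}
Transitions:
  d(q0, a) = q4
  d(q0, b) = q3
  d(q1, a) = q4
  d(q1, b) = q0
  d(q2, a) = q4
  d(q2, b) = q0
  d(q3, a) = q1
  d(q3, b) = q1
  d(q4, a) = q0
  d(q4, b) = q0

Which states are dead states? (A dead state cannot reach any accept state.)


Forward reachability from each state:
  q0 -> reaches accept state q0 (live)
  q1 -> reaches accept state q0 (live)
  q2 -> reaches accept state q0 (live)
  q3 -> reaches accept state q0 (live)
  q4 -> reaches accept state q0 (live)

None (all states can reach an accept state)


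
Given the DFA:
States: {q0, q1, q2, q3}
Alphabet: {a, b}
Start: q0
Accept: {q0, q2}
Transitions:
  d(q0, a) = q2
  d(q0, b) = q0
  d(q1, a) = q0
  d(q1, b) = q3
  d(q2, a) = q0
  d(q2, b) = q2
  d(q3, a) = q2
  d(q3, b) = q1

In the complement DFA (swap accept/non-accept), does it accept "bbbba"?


Trace: q0 -> q0 -> q0 -> q0 -> q0 -> q2
Final: q2
Original accept: {q0, q2}
Complement: q2 is in original accept

No, complement rejects (original accepts)


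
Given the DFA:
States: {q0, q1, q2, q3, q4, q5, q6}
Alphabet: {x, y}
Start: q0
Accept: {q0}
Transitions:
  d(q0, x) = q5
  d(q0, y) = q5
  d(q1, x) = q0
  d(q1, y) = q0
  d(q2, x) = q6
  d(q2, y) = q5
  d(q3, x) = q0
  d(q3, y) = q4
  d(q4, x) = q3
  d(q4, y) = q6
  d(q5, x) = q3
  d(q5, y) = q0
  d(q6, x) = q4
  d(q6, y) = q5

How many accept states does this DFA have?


Accept states listed: {q0}
Counting: q0(1)

1


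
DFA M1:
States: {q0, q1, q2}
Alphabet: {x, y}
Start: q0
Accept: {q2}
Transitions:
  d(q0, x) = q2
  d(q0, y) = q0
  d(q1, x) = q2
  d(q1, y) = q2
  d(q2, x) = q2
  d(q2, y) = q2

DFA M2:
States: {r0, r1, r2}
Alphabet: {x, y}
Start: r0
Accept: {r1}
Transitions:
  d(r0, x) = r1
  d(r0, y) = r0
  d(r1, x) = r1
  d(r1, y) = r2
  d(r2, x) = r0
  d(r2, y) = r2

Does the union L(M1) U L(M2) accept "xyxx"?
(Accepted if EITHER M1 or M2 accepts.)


M1: final=q2 accepted=True
M2: final=r1 accepted=True

Yes, union accepts


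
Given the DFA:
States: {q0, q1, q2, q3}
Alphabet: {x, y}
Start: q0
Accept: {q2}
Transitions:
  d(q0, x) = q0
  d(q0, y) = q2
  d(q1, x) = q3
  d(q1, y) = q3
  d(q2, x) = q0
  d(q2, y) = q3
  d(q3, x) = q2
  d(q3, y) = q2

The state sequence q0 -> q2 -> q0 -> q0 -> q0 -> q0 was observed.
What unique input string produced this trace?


Trace back each transition to find the symbol:
  q0 --[y]--> q2
  q2 --[x]--> q0
  q0 --[x]--> q0
  q0 --[x]--> q0
  q0 --[x]--> q0

"yxxxx"


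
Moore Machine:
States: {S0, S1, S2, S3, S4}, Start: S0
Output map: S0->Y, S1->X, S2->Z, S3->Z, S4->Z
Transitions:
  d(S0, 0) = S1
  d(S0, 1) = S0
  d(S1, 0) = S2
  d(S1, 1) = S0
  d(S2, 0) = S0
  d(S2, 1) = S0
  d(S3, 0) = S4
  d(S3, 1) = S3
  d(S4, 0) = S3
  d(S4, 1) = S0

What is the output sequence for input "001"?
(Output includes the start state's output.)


Start: S0 (output Y)
  --0--> S1 (output X)
  --0--> S2 (output Z)
  --1--> S0 (output Y)

"YXZY"


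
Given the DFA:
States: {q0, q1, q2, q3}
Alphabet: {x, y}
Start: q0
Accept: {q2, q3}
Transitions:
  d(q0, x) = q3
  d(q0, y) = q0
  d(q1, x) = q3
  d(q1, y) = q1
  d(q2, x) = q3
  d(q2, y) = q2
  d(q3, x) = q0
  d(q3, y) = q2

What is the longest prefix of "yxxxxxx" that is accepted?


Run the DFA, marking each prefix where the state is accepting:
  "" -> q0 [reject]
  "y" -> q0 [reject]
  "yx" -> q3 [accept]
  "yxx" -> q0 [reject]
  "yxxx" -> q3 [accept]
  "yxxxx" -> q0 [reject]
  "yxxxxx" -> q3 [accept]
  "yxxxxxx" -> q0 [reject]

"yxxxxx"


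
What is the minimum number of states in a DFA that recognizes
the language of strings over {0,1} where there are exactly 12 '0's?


States: count = 0, 1, ..., 12 (that's 13 states), plus a dead state for count > 12.
Total: 13 + 1 = 14. Accept = count-12 state.

14


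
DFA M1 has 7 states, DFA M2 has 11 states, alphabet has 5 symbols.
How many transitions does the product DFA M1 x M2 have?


Product DFA has 7 * 11 = 77 states.
Each has 5 transitions: 77 * 5 = 385

385


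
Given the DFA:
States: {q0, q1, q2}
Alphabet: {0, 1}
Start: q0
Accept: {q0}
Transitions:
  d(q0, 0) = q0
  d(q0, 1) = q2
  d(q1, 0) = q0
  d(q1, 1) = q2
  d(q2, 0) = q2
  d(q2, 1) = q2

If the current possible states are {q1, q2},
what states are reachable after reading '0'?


Apply transition on '0' from each current state:
  d(q1, 0) = q0
  d(q2, 0) = q2

{q0, q2}


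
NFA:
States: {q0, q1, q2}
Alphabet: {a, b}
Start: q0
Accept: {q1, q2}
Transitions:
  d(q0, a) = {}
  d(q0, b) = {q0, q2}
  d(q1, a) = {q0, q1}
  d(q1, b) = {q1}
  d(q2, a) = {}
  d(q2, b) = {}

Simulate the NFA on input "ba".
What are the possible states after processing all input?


Start: {q0}
  --b--> {q0, q2}
  --a--> {}

{} (empty set, no valid transitions)


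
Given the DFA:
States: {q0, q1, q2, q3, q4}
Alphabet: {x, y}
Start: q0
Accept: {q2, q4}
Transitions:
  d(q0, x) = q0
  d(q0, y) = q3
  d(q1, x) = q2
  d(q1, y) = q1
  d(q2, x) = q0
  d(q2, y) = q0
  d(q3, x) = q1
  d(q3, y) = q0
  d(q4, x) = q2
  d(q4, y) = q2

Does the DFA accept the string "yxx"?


Trace: q0 -> q3 -> q1 -> q2
Final state: q2
Accept states: {q2, q4}

Yes, accepted (final state q2 is an accept state)


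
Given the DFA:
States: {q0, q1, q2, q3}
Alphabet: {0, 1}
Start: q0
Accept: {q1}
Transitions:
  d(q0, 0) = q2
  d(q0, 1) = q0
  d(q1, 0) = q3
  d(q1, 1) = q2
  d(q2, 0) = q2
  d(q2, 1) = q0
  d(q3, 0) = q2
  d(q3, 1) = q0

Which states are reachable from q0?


BFS from q0:
  layer 0: {q0}
  layer 1: {q2}

{q0, q2}


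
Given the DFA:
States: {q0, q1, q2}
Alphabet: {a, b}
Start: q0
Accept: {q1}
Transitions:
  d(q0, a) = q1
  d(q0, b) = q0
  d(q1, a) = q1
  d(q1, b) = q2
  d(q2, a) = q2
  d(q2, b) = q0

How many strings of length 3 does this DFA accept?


Enumerating all length-3 strings:
  "aaa" -> q1 [accept]
  "aab" -> q2 [reject]
  "aba" -> q2 [reject]
  "abb" -> q0 [reject]
  "baa" -> q1 [accept]
  "bab" -> q2 [reject]
  "bba" -> q1 [accept]
  "bbb" -> q0 [reject]

3 out of 8


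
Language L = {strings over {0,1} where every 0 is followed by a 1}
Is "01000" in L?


'00' present: True; ends with '0': True

No, "01000" is not in L


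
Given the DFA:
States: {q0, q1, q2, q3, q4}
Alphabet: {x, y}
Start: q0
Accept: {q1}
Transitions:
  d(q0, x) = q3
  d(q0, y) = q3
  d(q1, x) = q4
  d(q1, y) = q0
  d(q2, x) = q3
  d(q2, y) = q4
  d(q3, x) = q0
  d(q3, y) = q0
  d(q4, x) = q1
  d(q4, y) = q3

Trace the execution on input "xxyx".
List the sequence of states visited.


Input: xxyx
d(q0, x) = q3
d(q3, x) = q0
d(q0, y) = q3
d(q3, x) = q0


q0 -> q3 -> q0 -> q3 -> q0


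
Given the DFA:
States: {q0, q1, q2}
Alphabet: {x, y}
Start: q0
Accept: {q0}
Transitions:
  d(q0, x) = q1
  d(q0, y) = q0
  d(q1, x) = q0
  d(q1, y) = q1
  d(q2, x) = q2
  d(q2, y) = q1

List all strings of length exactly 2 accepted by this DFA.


All strings of length 2: 4 total
Accepted: 2

"xx", "yy"


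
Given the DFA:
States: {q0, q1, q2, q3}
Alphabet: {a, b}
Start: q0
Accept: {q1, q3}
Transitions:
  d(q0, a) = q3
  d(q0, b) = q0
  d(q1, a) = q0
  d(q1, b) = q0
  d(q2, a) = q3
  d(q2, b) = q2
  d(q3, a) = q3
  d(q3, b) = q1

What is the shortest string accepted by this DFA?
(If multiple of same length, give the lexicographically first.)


BFS by string length (lex-first path to each state shown):
  len 0: q0<-""
  len 1: q0<-"b", q3<-"a"
Found accept state at length 1.

"a"


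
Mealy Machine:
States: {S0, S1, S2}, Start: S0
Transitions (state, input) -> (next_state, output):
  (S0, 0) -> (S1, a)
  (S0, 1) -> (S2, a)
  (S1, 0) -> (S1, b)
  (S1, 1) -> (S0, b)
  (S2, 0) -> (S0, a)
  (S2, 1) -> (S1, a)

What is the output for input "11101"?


Step-by-step:
  (S0, 1) -> (S2, a)
  (S2, 1) -> (S1, a)
  (S1, 1) -> (S0, b)
  (S0, 0) -> (S1, a)
  (S1, 1) -> (S0, b)

"aabab"


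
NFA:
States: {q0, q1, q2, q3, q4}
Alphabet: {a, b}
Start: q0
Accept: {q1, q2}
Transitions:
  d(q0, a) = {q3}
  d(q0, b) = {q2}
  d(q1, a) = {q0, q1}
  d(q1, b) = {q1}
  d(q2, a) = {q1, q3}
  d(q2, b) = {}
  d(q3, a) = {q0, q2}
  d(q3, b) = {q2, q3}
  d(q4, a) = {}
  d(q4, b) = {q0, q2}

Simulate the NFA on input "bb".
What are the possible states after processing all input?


Start: {q0}
  --b--> {q2}
  --b--> {}

{} (empty set, no valid transitions)


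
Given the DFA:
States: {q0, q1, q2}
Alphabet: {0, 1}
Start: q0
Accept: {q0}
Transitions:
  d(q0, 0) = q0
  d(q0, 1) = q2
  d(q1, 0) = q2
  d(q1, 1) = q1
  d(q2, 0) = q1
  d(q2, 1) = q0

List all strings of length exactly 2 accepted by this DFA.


All strings of length 2: 4 total
Accepted: 2

"00", "11"


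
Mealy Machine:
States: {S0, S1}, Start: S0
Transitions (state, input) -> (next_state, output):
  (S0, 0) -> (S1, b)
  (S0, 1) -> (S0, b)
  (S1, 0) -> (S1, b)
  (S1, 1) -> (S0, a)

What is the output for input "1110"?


Step-by-step:
  (S0, 1) -> (S0, b)
  (S0, 1) -> (S0, b)
  (S0, 1) -> (S0, b)
  (S0, 0) -> (S1, b)

"bbbb"


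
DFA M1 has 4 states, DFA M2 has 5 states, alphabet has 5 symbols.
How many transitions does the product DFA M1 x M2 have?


Product DFA has 4 * 5 = 20 states.
Each has 5 transitions: 20 * 5 = 100

100


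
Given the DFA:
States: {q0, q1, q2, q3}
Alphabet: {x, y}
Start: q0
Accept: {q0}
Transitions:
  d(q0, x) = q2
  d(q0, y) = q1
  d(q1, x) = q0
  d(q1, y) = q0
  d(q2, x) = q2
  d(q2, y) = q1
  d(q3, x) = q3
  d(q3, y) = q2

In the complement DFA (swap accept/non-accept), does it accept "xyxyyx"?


Trace: q0 -> q2 -> q1 -> q0 -> q1 -> q0 -> q2
Final: q2
Original accept: {q0}
Complement: q2 is not in original accept

Yes, complement accepts (original rejects)


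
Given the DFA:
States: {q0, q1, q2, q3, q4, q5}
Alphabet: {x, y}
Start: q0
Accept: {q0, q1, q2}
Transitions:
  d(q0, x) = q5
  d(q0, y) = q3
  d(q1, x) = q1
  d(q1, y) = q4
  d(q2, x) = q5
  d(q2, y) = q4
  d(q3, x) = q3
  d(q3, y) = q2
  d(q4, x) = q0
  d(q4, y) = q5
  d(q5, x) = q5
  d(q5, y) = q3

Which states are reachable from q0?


BFS from q0:
  layer 0: {q0}
  layer 1: {q3, q5}
  layer 2: {q2}
  layer 3: {q4}

{q0, q2, q3, q4, q5}


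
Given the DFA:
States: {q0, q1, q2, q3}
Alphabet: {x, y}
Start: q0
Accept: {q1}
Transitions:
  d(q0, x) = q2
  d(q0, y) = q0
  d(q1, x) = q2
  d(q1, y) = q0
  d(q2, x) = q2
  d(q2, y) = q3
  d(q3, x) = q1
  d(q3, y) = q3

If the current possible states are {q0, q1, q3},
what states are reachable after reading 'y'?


Apply transition on 'y' from each current state:
  d(q0, y) = q0
  d(q1, y) = q0
  d(q3, y) = q3

{q0, q3}


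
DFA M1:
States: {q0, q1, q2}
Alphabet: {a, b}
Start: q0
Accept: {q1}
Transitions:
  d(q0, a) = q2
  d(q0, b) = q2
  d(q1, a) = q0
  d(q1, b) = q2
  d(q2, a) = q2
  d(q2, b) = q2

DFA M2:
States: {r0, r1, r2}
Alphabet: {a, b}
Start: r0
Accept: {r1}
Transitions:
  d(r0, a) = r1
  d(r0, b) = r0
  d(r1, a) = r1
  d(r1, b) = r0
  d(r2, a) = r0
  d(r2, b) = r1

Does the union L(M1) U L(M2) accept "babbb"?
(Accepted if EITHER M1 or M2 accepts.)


M1: final=q2 accepted=False
M2: final=r0 accepted=False

No, union rejects (neither accepts)


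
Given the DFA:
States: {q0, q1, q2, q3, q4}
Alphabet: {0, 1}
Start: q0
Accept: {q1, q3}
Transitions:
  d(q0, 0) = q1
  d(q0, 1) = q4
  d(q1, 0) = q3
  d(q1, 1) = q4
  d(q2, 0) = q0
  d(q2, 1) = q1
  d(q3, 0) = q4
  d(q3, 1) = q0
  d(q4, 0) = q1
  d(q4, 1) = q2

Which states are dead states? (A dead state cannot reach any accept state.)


Forward reachability from each state:
  q0 -> reaches accept state q1 (live)
  q1 -> reaches accept state q1 (live)
  q2 -> reaches accept state q1 (live)
  q3 -> reaches accept state q1 (live)
  q4 -> reaches accept state q1 (live)

None (all states can reach an accept state)


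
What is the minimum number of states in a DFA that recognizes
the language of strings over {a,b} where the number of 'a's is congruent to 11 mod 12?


States track (count of 'a') mod 12.
Need 12 states: one per remainder 0..11; accept = remainder 11.

12


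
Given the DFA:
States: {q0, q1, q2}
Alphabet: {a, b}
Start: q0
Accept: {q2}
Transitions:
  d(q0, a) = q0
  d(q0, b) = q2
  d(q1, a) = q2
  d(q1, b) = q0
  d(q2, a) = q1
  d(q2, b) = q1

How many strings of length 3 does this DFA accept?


Enumerating all length-3 strings:
  "aaa" -> q0 [reject]
  "aab" -> q2 [accept]
  "aba" -> q1 [reject]
  "abb" -> q1 [reject]
  "baa" -> q2 [accept]
  "bab" -> q0 [reject]
  "bba" -> q2 [accept]
  "bbb" -> q0 [reject]

3 out of 8


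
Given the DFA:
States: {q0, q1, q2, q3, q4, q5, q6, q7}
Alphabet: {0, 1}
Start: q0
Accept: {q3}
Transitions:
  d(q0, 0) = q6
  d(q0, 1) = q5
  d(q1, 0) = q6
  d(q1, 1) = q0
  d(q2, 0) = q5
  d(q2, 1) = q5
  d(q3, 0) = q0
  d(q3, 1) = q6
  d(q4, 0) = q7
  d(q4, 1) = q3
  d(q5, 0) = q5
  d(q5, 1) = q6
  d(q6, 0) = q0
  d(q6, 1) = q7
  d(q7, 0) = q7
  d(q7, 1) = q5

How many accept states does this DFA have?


Accept states listed: {q3}
Counting: q3(1)

1


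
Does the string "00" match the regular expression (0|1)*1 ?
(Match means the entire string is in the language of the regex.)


|string| = 2; first = '0'; last = '0'

No, "00" does not match (0|1)*1


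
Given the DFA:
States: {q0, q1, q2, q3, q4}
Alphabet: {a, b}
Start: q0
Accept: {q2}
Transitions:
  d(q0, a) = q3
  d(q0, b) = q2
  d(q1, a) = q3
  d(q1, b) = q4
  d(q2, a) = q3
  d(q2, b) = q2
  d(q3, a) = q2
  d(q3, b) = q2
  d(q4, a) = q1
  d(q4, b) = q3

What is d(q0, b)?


Looking up transition d(q0, b)

q2


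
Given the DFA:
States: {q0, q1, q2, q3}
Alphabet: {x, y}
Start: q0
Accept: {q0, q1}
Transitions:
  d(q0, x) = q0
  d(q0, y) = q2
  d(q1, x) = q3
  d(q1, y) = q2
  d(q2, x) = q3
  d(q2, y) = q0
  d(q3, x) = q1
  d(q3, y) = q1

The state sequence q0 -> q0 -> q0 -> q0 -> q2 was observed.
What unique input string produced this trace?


Trace back each transition to find the symbol:
  q0 --[x]--> q0
  q0 --[x]--> q0
  q0 --[x]--> q0
  q0 --[y]--> q2

"xxxy"


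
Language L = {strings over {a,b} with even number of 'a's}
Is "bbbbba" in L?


count('a') = 1; 1 mod 2 = 1

No, "bbbbba" is not in L


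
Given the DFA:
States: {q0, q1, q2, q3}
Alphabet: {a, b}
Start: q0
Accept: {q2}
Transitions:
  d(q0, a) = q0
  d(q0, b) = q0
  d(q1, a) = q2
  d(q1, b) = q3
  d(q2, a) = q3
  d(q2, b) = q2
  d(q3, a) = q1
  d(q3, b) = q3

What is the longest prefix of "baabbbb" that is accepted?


Run the DFA, marking each prefix where the state is accepting:
  "" -> q0 [reject]
  "b" -> q0 [reject]
  "ba" -> q0 [reject]
  "baa" -> q0 [reject]
  "baab" -> q0 [reject]
  "baabb" -> q0 [reject]
  "baabbb" -> q0 [reject]
  "baabbbb" -> q0 [reject]

No prefix is accepted


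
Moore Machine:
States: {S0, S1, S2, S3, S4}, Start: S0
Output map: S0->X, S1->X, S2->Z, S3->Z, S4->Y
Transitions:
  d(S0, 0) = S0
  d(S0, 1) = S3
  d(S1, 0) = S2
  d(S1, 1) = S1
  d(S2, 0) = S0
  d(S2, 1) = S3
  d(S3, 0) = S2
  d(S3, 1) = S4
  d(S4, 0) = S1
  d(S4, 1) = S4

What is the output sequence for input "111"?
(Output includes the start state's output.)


Start: S0 (output X)
  --1--> S3 (output Z)
  --1--> S4 (output Y)
  --1--> S4 (output Y)

"XZYY"


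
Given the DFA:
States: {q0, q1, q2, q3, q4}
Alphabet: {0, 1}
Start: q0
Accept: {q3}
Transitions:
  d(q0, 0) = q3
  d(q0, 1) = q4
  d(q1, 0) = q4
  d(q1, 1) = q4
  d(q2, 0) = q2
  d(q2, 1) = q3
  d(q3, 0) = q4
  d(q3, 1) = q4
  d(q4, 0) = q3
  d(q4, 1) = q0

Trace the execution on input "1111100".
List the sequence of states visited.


Input: 1111100
d(q0, 1) = q4
d(q4, 1) = q0
d(q0, 1) = q4
d(q4, 1) = q0
d(q0, 1) = q4
d(q4, 0) = q3
d(q3, 0) = q4


q0 -> q4 -> q0 -> q4 -> q0 -> q4 -> q3 -> q4


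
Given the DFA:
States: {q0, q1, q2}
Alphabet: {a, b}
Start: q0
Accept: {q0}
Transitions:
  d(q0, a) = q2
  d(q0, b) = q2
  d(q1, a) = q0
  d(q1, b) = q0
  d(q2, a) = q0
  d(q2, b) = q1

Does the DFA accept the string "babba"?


Trace: q0 -> q2 -> q0 -> q2 -> q1 -> q0
Final state: q0
Accept states: {q0}

Yes, accepted (final state q0 is an accept state)


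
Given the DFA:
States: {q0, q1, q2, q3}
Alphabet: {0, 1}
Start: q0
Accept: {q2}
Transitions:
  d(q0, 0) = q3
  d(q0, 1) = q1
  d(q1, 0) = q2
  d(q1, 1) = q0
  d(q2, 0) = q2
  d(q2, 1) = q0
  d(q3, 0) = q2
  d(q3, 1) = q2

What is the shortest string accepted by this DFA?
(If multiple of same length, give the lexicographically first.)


BFS by string length (lex-first path to each state shown):
  len 0: q0<-""
  len 1: q1<-"1", q3<-"0"
  len 2: q0<-"11", q2<-"00"
Found accept state at length 2.

"00"


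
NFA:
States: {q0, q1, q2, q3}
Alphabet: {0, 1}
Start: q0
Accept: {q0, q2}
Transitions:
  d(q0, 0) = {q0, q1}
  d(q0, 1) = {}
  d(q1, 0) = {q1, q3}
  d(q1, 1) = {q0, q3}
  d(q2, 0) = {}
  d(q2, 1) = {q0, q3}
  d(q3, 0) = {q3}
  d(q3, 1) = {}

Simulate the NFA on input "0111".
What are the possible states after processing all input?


Start: {q0}
  --0--> {q0, q1}
  --1--> {q0, q3}
  --1--> {}
  --1--> {}

{} (empty set, no valid transitions)


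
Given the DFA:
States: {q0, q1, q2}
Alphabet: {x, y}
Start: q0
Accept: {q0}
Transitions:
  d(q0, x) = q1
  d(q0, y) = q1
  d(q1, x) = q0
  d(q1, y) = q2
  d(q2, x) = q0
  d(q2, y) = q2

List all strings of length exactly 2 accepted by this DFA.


All strings of length 2: 4 total
Accepted: 2

"xx", "yx"


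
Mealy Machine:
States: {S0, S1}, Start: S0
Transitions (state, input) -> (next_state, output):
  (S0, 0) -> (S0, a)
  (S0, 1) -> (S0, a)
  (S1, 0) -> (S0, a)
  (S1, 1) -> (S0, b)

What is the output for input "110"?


Step-by-step:
  (S0, 1) -> (S0, a)
  (S0, 1) -> (S0, a)
  (S0, 0) -> (S0, a)

"aaa"


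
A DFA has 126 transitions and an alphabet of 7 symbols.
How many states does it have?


Each state has exactly one transition per symbol.
states = transitions / |alphabet| = 126 / 7 = 18

18


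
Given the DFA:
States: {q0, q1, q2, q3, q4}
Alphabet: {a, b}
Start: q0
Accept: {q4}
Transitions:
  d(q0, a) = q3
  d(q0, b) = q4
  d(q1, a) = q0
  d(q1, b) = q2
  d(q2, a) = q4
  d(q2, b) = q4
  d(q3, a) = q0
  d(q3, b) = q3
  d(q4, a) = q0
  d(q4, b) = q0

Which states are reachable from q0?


BFS from q0:
  layer 0: {q0}
  layer 1: {q3, q4}

{q0, q3, q4}


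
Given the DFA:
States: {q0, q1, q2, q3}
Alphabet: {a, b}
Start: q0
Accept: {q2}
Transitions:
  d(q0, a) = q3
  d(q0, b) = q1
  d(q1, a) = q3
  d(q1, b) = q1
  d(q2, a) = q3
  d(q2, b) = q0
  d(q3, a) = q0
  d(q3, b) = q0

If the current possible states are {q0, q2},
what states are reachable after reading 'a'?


Apply transition on 'a' from each current state:
  d(q0, a) = q3
  d(q2, a) = q3

{q3}


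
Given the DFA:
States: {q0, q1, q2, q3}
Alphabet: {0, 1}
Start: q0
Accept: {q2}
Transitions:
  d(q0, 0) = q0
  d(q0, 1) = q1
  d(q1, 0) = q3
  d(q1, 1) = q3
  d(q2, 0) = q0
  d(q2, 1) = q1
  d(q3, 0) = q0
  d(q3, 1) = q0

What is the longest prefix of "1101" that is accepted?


Run the DFA, marking each prefix where the state is accepting:
  "" -> q0 [reject]
  "1" -> q1 [reject]
  "11" -> q3 [reject]
  "110" -> q0 [reject]
  "1101" -> q1 [reject]

No prefix is accepted


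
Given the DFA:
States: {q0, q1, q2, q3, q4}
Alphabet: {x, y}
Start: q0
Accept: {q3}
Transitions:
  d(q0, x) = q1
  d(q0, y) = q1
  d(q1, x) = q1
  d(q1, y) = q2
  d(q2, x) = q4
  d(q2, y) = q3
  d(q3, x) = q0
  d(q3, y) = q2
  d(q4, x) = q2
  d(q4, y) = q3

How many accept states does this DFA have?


Accept states listed: {q3}
Counting: q3(1)

1


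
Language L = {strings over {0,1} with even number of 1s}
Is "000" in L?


count('1') = 0; 0 mod 2 = 0

Yes, "000" is in L


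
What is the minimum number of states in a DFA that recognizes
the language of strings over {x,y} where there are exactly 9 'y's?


States: count = 0, 1, ..., 9 (that's 10 states), plus a dead state for count > 9.
Total: 10 + 1 = 11. Accept = count-9 state.

11


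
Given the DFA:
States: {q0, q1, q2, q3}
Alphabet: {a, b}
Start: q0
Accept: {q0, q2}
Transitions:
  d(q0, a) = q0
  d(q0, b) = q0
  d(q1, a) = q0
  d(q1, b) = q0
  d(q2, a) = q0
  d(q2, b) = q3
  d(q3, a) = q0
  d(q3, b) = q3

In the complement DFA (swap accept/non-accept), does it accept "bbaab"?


Trace: q0 -> q0 -> q0 -> q0 -> q0 -> q0
Final: q0
Original accept: {q0, q2}
Complement: q0 is in original accept

No, complement rejects (original accepts)


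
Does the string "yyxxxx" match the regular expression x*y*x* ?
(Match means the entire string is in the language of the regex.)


|string| = 6; first = 'y'; last = 'x'

Yes, "yyxxxx" matches x*y*x*


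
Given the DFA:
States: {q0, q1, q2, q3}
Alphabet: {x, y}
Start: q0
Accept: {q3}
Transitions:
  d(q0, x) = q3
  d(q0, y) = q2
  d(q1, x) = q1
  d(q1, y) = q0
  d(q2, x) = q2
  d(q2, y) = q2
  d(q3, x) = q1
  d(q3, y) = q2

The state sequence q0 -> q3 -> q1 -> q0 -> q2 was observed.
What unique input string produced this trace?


Trace back each transition to find the symbol:
  q0 --[x]--> q3
  q3 --[x]--> q1
  q1 --[y]--> q0
  q0 --[y]--> q2

"xxyy"


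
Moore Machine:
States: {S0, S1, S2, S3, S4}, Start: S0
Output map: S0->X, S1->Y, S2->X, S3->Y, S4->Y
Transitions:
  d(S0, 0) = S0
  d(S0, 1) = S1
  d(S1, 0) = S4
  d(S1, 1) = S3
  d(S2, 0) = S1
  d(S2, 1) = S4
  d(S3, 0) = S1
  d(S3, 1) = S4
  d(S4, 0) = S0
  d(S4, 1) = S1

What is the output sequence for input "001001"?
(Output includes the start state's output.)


Start: S0 (output X)
  --0--> S0 (output X)
  --0--> S0 (output X)
  --1--> S1 (output Y)
  --0--> S4 (output Y)
  --0--> S0 (output X)
  --1--> S1 (output Y)

"XXXYYXY"


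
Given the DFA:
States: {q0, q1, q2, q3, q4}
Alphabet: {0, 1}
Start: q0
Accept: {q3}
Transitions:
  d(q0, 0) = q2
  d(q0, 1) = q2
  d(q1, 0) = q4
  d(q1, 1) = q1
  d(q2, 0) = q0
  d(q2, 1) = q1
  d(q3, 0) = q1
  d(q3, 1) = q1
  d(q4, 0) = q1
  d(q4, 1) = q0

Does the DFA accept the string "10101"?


Trace: q0 -> q2 -> q0 -> q2 -> q0 -> q2
Final state: q2
Accept states: {q3}

No, rejected (final state q2 is not an accept state)


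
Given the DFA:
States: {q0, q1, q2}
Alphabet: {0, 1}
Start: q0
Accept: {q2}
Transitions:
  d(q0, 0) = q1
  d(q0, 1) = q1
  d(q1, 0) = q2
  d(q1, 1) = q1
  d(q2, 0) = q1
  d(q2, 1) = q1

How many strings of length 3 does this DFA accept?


Enumerating all length-3 strings:
  "000" -> q1 [reject]
  "001" -> q1 [reject]
  "010" -> q2 [accept]
  "011" -> q1 [reject]
  "100" -> q1 [reject]
  "101" -> q1 [reject]
  "110" -> q2 [accept]
  "111" -> q1 [reject]

2 out of 8


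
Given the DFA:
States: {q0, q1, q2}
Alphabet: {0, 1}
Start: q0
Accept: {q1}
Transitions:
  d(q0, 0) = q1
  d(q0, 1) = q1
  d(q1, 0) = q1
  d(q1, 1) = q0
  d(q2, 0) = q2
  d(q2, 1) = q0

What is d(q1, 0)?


Looking up transition d(q1, 0)

q1


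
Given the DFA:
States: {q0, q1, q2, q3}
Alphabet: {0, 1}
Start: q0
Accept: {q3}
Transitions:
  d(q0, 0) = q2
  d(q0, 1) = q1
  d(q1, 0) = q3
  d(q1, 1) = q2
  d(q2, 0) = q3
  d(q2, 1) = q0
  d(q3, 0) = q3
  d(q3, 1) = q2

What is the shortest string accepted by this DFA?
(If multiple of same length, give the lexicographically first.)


BFS by string length (lex-first path to each state shown):
  len 0: q0<-""
  len 1: q1<-"1", q2<-"0"
  len 2: q0<-"01", q2<-"11", q3<-"00"
Found accept state at length 2.

"00"


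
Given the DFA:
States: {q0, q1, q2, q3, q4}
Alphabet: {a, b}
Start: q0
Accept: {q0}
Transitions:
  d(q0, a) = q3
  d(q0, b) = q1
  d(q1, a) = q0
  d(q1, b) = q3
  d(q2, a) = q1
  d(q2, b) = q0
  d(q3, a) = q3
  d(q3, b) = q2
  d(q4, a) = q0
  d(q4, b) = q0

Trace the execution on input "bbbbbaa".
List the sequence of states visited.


Input: bbbbbaa
d(q0, b) = q1
d(q1, b) = q3
d(q3, b) = q2
d(q2, b) = q0
d(q0, b) = q1
d(q1, a) = q0
d(q0, a) = q3


q0 -> q1 -> q3 -> q2 -> q0 -> q1 -> q0 -> q3


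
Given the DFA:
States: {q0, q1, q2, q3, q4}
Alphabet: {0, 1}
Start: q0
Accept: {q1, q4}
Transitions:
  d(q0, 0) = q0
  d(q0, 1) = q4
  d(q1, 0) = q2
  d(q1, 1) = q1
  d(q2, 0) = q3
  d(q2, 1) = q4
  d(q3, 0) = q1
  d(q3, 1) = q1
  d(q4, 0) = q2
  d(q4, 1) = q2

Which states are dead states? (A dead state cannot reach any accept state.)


Forward reachability from each state:
  q0 -> reaches accept state q1 (live)
  q1 -> reaches accept state q1 (live)
  q2 -> reaches accept state q1 (live)
  q3 -> reaches accept state q1 (live)
  q4 -> reaches accept state q1 (live)

None (all states can reach an accept state)


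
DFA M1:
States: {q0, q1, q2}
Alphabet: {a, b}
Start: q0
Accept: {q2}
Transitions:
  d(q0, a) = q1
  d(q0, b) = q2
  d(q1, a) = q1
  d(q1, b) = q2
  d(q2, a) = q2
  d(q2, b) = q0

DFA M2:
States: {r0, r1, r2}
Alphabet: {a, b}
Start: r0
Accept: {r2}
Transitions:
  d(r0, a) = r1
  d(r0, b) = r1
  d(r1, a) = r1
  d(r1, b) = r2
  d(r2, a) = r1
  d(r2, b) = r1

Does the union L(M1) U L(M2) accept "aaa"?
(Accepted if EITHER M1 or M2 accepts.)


M1: final=q1 accepted=False
M2: final=r1 accepted=False

No, union rejects (neither accepts)


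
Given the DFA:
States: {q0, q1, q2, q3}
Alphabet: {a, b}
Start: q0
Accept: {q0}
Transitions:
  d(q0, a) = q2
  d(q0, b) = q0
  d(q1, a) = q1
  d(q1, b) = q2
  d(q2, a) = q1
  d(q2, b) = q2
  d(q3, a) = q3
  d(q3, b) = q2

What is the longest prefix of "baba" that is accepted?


Run the DFA, marking each prefix where the state is accepting:
  "" -> q0 [accept]
  "b" -> q0 [accept]
  "ba" -> q2 [reject]
  "bab" -> q2 [reject]
  "baba" -> q1 [reject]

"b"


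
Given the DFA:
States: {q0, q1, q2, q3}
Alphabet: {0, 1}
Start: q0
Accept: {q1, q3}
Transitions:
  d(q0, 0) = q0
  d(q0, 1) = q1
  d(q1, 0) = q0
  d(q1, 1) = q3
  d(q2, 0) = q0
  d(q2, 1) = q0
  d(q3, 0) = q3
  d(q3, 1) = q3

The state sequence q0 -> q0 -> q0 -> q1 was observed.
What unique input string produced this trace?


Trace back each transition to find the symbol:
  q0 --[0]--> q0
  q0 --[0]--> q0
  q0 --[1]--> q1

"001"


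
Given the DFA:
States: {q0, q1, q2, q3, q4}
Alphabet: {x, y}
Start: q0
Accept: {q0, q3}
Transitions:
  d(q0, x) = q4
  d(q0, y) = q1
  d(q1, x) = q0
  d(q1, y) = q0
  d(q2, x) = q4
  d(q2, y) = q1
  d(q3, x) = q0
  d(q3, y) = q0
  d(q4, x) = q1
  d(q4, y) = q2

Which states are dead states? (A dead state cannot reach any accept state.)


Forward reachability from each state:
  q0 -> reaches accept state q0 (live)
  q1 -> reaches accept state q0 (live)
  q2 -> reaches accept state q0 (live)
  q3 -> reaches accept state q0 (live)
  q4 -> reaches accept state q0 (live)

None (all states can reach an accept state)


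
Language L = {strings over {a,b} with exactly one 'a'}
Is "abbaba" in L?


count('a') = 3

No, "abbaba" is not in L


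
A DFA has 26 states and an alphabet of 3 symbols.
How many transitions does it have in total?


Each state has exactly one transition per symbol.
26 * 3 = 78

78


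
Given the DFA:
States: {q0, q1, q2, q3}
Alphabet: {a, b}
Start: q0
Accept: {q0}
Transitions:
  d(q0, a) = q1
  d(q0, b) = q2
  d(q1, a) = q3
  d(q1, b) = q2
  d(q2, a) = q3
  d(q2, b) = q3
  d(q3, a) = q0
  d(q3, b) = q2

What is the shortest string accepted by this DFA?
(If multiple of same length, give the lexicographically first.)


BFS by string length (lex-first path to each state shown):
  len 0: q0<-""
Found accept state at length 0.

"" (empty string)


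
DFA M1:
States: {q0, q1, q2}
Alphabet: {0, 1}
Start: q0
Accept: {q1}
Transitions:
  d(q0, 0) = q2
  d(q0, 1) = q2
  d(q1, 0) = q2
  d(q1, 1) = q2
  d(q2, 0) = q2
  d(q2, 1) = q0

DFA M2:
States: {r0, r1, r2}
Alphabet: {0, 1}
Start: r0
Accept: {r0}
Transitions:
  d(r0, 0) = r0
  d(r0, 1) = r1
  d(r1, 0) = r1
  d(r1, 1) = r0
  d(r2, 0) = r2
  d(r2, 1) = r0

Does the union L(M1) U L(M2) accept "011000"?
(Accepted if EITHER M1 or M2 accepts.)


M1: final=q2 accepted=False
M2: final=r0 accepted=True

Yes, union accepts


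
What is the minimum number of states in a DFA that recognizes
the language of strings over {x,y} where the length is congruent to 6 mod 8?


States track (length) mod 8.
Need 8 states: one per remainder 0..7; accept = remainder 6.

8


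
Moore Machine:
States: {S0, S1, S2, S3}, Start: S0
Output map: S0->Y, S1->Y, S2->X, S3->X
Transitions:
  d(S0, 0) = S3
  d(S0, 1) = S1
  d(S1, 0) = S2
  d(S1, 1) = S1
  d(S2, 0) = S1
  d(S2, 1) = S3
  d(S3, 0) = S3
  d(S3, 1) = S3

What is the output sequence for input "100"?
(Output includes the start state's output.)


Start: S0 (output Y)
  --1--> S1 (output Y)
  --0--> S2 (output X)
  --0--> S1 (output Y)

"YYXY"


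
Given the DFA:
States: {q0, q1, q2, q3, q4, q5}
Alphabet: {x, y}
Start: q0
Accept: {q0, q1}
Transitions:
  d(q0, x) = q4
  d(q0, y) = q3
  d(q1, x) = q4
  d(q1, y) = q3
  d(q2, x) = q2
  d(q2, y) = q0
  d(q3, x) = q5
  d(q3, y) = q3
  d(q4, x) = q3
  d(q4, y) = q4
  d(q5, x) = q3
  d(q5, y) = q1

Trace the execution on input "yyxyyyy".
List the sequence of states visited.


Input: yyxyyyy
d(q0, y) = q3
d(q3, y) = q3
d(q3, x) = q5
d(q5, y) = q1
d(q1, y) = q3
d(q3, y) = q3
d(q3, y) = q3


q0 -> q3 -> q3 -> q5 -> q1 -> q3 -> q3 -> q3


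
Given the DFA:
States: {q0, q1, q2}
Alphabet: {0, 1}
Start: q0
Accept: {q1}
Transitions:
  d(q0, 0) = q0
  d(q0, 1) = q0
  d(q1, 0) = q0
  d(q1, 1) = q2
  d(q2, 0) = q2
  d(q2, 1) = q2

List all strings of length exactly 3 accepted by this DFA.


All strings of length 3: 8 total
Accepted: 0

None


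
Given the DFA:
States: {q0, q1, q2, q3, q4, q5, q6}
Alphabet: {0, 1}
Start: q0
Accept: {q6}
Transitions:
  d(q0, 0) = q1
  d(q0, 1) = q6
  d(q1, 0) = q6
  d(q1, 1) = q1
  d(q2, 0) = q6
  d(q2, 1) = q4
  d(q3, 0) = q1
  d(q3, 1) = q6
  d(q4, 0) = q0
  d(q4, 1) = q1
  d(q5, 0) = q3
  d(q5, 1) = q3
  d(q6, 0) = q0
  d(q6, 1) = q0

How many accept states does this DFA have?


Accept states listed: {q6}
Counting: q6(1)

1


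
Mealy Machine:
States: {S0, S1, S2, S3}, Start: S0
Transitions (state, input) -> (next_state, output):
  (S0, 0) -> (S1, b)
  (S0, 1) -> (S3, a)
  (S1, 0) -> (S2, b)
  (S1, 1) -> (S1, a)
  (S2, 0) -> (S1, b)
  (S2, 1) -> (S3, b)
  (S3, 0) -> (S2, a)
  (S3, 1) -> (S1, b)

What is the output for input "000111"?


Step-by-step:
  (S0, 0) -> (S1, b)
  (S1, 0) -> (S2, b)
  (S2, 0) -> (S1, b)
  (S1, 1) -> (S1, a)
  (S1, 1) -> (S1, a)
  (S1, 1) -> (S1, a)

"bbbaaa"


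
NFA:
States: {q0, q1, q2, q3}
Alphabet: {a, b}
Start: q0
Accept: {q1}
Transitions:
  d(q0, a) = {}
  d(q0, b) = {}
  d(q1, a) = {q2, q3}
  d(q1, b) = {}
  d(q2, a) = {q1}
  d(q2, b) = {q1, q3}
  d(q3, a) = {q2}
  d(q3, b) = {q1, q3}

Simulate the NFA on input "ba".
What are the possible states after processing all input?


Start: {q0}
  --b--> {}
  --a--> {}

{} (empty set, no valid transitions)


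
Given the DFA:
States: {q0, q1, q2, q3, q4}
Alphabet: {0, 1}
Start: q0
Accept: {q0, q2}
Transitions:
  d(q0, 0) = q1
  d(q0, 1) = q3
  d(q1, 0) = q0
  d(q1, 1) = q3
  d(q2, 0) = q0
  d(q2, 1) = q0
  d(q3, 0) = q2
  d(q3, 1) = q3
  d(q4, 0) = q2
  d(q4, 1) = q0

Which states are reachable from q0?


BFS from q0:
  layer 0: {q0}
  layer 1: {q1, q3}
  layer 2: {q2}

{q0, q1, q2, q3}
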